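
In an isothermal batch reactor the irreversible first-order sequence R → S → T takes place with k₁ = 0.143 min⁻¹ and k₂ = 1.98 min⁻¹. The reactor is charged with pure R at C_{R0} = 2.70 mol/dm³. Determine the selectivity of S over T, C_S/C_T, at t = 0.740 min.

1.08

Solving the coupled first-order balances gives C_S(t) = [k₁/(k₂−k₁)]·C_{R0}·(e^(−k₁t) − e^(−k₂t)).
e^(−k₁t) = e^(−0.143×0.740) = e^(−0.1058) = 0.8996; e^(−k₂t) = e^(−1.465) = 0.2310.
C_S = 0.143×2.70/(1.98−0.143) × (0.8996−0.2310) = 0.2102×0.6686 = 0.1405 mol/dm³.
C_R = C_{R0}e^(−k₁t) = 2.429 mol/dm³, so C_T = C_{R0}−C_R−C_S = 0.1306 mol/dm³; C_S/C_T = 1.08.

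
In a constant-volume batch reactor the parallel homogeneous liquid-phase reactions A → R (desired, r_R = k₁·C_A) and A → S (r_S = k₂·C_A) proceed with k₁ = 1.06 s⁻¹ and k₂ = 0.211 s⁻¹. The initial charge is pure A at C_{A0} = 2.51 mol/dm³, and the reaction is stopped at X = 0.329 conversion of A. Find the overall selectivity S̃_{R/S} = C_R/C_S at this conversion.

C_A = C_{A0}(1−X) = 1.684 mol/dm³.
Both paths are first order in A, so the instantaneous fraction to R is constant: dC_R/d(−C_A) = k₁/(k₁+k₂) = 0.8340.
C_R = 0.8340·(C_{A0}−C_A) = 0.8340×0.8258 = 0.689 mol/dm³.
C_S = (C_{A0}−C_A)−C_R = 0.1371 mol/dm³; S̃_{R/S} = 0.6887/0.1371 = 5.02.

5.02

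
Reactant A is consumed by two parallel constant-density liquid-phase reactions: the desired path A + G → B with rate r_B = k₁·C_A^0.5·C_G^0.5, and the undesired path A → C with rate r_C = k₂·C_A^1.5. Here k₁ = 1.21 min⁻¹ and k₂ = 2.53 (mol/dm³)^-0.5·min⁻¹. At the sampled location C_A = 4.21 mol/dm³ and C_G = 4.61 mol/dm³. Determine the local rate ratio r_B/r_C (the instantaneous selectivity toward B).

0.244

S_{B/C} = r_B/r_C = (k₁·C_A^0.5·C_G^0.5)/(k₂·C_A^1.5) = (k₁/k₂)·C_A⁻¹·C_G^0.5.
= (1.21×4.210^0.5×4.610^0.5) / (2.53×4.210^1.5) = 5.331/21.85 = 0.244.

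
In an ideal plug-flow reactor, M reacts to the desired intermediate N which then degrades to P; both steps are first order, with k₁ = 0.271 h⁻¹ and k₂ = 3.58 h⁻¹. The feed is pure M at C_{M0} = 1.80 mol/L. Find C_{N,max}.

0.110 mol/L

At the optimum, C_{N,max}/C_{M0} = (k₁/k₂)^[k₂/(k₂−k₁)].
= (0.271/3.58)^(3.58/(3.58−0.271)) = (0.07570)^(1.082) = 0.06128.
C_{N,max} = 0.06128×1.80 = 0.110 mol/L.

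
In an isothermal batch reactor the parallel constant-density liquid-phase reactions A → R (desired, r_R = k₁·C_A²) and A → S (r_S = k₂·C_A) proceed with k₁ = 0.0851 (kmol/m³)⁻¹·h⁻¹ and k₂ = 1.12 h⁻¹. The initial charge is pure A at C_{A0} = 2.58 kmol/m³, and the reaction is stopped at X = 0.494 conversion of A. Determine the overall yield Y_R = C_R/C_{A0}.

C_A = C_{A0}(1−X) = 1.305 kmol/m³.
Along a PFR/batch, dC_S/dC_A = −r_S/(r_R+r_S) = −k₂/(k₂+k₁·C_A).
Integrating from C_{A0} to C_A: C_S = (1.12/0.0851)·ln[(1.12+0.0851·2.58)/(1.12+0.0851·1.31)] = 13.16·ln(1.340/1.231) = 1.111 kmol/m³.
Then C_R = (C_{A0}−C_A) − C_S = 1.275 − 1.111 = 0.1633 kmol/m³.
Y_R = C_R/C_{A0} = 0.1633/2.58 = 0.0633.

0.0633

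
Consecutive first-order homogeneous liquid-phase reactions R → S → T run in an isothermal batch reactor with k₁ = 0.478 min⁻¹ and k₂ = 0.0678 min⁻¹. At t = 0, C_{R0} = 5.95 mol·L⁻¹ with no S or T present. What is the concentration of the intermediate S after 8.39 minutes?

Solving the coupled first-order balances gives C_S(t) = [k₁/(k₂−k₁)]·C_{R0}·(e^(−k₁t) − e^(−k₂t)).
e^(−k₁t) = e^(−0.478×8.39) = e^(−4.010) = 0.01813; e^(−k₂t) = e^(−0.5688) = 0.5662.
C_S = 0.478×5.95/(0.0678−0.478) × (0.01813−0.5662) = (-6.933)×(-0.5481) = 3.800 mol·L⁻¹.

3.80 mol·L⁻¹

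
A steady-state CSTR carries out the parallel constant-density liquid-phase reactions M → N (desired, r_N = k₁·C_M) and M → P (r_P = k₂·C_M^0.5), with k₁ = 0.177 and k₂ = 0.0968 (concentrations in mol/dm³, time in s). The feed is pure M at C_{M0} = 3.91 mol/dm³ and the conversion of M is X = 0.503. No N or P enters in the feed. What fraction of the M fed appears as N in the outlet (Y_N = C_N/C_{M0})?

0.361

Exit C_M = C_{M0}(1−X) = 3.91×0.497 = 1.943 mol/dm³.
Rates in a CSTR are evaluated at the outlet concentration: r_N = 0.177×1.943 = 0.3440, r_P = 0.0968×1.943^0.5 = 0.1349.
Fraction of consumed M going to N: r_N/(r_N+r_P) = 0.7182.
C_N = 0.7182·C_{M0}·X = 0.7182×3.91×0.503 = 1.41 mol/dm³; Y_N = C_N/C_{M0} = 0.361.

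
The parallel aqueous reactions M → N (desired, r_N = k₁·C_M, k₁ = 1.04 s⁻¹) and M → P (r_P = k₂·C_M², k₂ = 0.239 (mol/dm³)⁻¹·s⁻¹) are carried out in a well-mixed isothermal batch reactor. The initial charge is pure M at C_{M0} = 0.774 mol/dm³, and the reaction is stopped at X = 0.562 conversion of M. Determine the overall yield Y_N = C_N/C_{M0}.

0.499

C_M = C_{M0}(1−X) = 0.3390 mol/dm³.
Along a PFR/batch, dC_N/dC_M = −r_N/(r_N+r_P) = −k₁/(k₁+k₂·C_M).
Integrating from C_{M0} to C_M: C_N = (1.04/0.239)·ln[(1.04+0.239·0.774)/(1.04+0.239·0.339)] = 4.351·ln(1.225/1.121) = 0.3859 mol/dm³.
Y_N = C_N/C_{M0} = 0.3859/0.774 = 0.499.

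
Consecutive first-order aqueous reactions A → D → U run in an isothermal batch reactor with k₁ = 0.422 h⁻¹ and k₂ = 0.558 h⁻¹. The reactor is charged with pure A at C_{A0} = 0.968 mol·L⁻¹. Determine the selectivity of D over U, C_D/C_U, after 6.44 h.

For first-order series with pure A initially, C_D(t) = k₁C_{A0}/(k₂−k₁)·(e^(−k₁t) − e^(−k₂t)).
e^(−k₁t) = e^(−0.422×6.44) = e^(−2.718) = 0.06603; e^(−k₂t) = e^(−3.594) = 0.02750.
C_D = 0.422×0.968/(0.558−0.422) × (0.06603−0.02750) = 3.004×0.03853 = 0.1157 mol·L⁻¹.
C_A = C_{A0}e^(−k₁t) = 0.06391 mol·L⁻¹, so C_U = C_{A0}−C_A−C_D = 0.7884 mol·L⁻¹; C_D/C_U = 0.147.

0.147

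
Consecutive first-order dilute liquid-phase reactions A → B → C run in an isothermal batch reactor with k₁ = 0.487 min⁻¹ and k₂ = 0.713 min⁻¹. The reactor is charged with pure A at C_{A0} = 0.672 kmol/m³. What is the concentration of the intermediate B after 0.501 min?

0.121 kmol/m³

The intermediate concentration in a first-order A→B→C sequence is C_B = k₁C_{A0}(e^(−k₁t) − e^(−k₂t))/(k₂−k₁).
e^(−k₁t) = e^(−0.487×0.501) = e^(−0.2440) = 0.7835; e^(−k₂t) = e^(−0.3572) = 0.6996.
C_B = 0.487×0.672/(0.713−0.487) × (0.7835−0.6996) = 1.448×0.08387 = 0.1215 kmol/m³.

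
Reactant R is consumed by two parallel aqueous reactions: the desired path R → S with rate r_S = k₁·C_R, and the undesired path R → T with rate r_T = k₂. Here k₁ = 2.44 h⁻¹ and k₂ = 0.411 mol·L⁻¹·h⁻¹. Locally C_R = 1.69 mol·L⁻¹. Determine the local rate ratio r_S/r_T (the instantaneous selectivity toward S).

10.0

S_{S/T} = r_S/r_T = (k₁·C_R)/(k₂) = (k₁/k₂)·C_R.
= (2.44×1.690) / (0.411) = 4.124/0.4110 = 10.0.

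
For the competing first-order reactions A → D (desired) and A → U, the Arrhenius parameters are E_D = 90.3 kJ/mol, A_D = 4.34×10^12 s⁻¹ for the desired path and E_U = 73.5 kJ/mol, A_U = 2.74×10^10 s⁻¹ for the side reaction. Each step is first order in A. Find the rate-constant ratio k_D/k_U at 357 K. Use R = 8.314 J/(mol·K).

k_D/k_U = (A_D/A_U)·exp[−(E_D−E_U)/(RT)] = (A_D/A_U)·exp[(E_U−E_D)/(RT)].
(E_U−E_D)/(RT) = (73.5−90.3)×10³/(8.314×357) = -16800/2968 = -5.660.
k_D/k_U = (4.34×10^12/2.74×10^10)·exp(-5.660) = 158.4 × 0.003482 = 0.552.
Since E_D > E_U, raising the temperature improves selectivity toward D.

0.552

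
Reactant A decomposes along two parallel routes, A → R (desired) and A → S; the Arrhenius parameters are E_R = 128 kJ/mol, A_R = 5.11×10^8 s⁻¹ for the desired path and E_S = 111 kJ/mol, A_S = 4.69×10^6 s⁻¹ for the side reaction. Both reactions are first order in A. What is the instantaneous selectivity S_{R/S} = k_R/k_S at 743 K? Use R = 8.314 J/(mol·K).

6.95

With equal orders, S_{R/S} = k_R/k_S = (A_R/A_S)·exp[(E_S−E_R)/(RT)].
(E_S−E_R)/(RT) = (111−128)×10³/(8.314×743) = -17000/6177 = -2.752.
k_R/k_S = (5.11×10^8/4.69×10^6)·exp(-2.752) = 109.0 × 0.06380 = 6.95.
Since E_R > E_S, raising the temperature improves selectivity toward R.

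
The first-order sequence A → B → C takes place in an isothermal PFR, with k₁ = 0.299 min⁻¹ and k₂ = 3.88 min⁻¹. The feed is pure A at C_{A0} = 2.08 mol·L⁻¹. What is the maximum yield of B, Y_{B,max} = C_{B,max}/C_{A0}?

0.0622

Evaluating C_B at τ_opt = ln(k₂/k₁)/(k₂−k₁) gives C_{B,max}/C_{A0} = (k₁/k₂)^[k₂/(k₂−k₁)].
= (0.299/3.88)^(3.88/(3.88−0.299)) = (0.07706)^(1.083) = 0.06221.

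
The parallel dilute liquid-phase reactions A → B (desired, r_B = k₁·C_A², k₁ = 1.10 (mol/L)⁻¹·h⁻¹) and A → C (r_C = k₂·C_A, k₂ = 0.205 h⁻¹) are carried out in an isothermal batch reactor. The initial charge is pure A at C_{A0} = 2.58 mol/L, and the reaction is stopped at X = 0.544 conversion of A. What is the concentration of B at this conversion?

1.27 mol/L

C_A = C_{A0}(1−X) = 1.176 mol/L.
Along a PFR/batch, dC_C/dC_A = −r_C/(r_B+r_C) = −k₂/(k₂+k₁·C_A).
Integrating from C_{A0} to C_A: C_C = (0.205/1.10)·ln[(0.205+1.10·2.58)/(0.205+1.10·1.18)] = 0.1864·ln(3.043/1.499) = 0.1319 mol/L.
Then C_B = (C_{A0}−C_A) − C_C = 1.404 − 0.1319 = 1.272 mol/L.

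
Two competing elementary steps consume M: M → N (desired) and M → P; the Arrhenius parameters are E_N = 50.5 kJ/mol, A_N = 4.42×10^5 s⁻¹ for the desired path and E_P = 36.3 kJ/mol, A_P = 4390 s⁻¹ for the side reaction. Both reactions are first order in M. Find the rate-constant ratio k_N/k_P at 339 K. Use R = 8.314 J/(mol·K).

0.653

With equal orders, S_{N/P} = k_N/k_P = (A_N/A_P)·exp[(E_P−E_N)/(RT)].
(E_P−E_N)/(RT) = (36.3−50.5)×10³/(8.314×339) = -14200/2818 = -5.038.
k_N/k_P = (4.42×10^5/4390)·exp(-5.038) = 100.7 × 0.006485 = 0.653.
Since E_N > E_P, raising the temperature improves selectivity toward N.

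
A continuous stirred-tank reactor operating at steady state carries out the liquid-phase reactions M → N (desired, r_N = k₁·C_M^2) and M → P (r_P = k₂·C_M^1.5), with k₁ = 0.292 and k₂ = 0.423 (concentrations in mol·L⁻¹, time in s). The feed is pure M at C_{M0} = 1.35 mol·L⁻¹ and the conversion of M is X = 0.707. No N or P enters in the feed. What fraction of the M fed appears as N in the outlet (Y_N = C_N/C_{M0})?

0.214

Exit C_M = C_{M0}(1−X) = 1.35×0.293 = 0.3956 mol·L⁻¹.
A CSTR operates uniformly at the exit composition, giving r_N = 0.04569 and r_P = 0.1052 (each k·C_M^n at C_M = 0.3956).
Fraction of consumed M going to N: r_N/(r_N+r_P) = 0.3027.
C_N = 0.3027·C_{M0}·X = 0.3027×1.35×0.707 = 0.289 mol·L⁻¹; Y_N = C_N/C_{M0} = 0.214.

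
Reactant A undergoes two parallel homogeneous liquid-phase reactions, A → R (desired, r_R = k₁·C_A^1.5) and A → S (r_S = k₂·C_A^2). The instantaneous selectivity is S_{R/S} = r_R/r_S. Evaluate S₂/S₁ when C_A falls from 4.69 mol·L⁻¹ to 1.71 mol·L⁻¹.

1.66

S_{R/S} = (k₁/k₂)·C_A^-0.5, so S₂/S₁ = (C_{A,2}/C_{A,1})^-0.5.
= (1.71/4.69)^(-0.5) = (0.3646)^(-0.5) = 1.66.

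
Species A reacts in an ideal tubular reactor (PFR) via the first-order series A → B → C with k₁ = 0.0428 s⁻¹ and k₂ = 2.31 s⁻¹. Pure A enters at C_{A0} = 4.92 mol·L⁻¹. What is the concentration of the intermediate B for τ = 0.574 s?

The intermediate concentration in a first-order A→B→C sequence is C_B = k₁C_{A0}(e^(−k₁τ) − e^(−k₂τ))/(k₂−k₁).
e^(−k₁τ) = e^(−0.0428×0.574) = e^(−0.02457) = 0.9757; e^(−k₂τ) = e^(−1.326) = 0.2656.
C_B = 0.0428×4.92/(2.31−0.0428) × (0.9757−0.2656) = 0.09288×0.7102 = 0.06596 mol·L⁻¹.

0.0660 mol·L⁻¹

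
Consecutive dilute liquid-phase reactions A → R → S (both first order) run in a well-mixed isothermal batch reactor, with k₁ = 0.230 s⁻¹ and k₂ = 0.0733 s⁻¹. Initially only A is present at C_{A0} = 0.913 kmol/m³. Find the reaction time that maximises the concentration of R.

For first-order series the maximum of C_R occurs at t_opt = ln(k₂/k₁)/(k₂−k₁).
= ln(0.0733/0.230)/(0.0733−0.230) = ln(0.3187)/-0.1567 = -1.144/-0.1567 = 7.30 s.

7.30 s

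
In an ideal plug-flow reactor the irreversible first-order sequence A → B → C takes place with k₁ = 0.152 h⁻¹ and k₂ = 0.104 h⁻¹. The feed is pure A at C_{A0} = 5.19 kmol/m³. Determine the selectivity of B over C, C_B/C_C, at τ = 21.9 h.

For first-order series with pure A initially, C_B(τ) = k₁C_{A0}/(k₂−k₁)·(e^(−k₁τ) − e^(−k₂τ)).
e^(−k₁τ) = e^(−0.152×21.9) = e^(−3.329) = 0.03584; e^(−k₂τ) = e^(−2.278) = 0.1025.
C_B = 0.152×5.19/(0.104−0.152) × (0.03584−0.1025) = (-16.43)×(-0.06669) = 1.096 kmol/m³.
C_A = C_{A0}e^(−k₁τ) = 0.1860 kmol/m³, so C_C = C_{A0}−C_A−C_B = 3.908 kmol/m³; C_B/C_C = 0.280.

0.280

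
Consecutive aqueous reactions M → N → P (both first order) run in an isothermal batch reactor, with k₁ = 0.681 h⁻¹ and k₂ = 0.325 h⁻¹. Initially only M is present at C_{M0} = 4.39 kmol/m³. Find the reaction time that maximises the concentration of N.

2.08 h

The intermediate peaks when r₁ = r₂, i.e. k₁e^(−k₁t) = k₂e^(−k₂t), giving t_opt = ln(k₂/k₁)/(k₂−k₁).
= ln(0.325/0.681)/(0.325−0.681) = ln(0.4772)/-0.3560 = -0.7397/-0.3560 = 2.08 h.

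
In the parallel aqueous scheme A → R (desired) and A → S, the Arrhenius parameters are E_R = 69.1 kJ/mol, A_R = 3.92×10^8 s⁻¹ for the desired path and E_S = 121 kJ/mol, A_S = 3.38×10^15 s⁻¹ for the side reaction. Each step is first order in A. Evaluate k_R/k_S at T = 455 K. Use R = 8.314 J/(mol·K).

0.105

Since both paths have the same order in A, the concentration cancels and S_{R/S} = k_R/k_S = (A_R/A_S)·exp[(E_S−E_R)/(RT)].
(E_S−E_R)/(RT) = (121−69.1)×10³/(8.314×455) = 51900/3783 = 13.72.
k_R/k_S = (3.92×10^8/3.38×10^15)·exp(13.72) = 1.160×10^-7 × 9.087×10^5 = 0.105.
Since E_R < E_S, lowering the temperature improves selectivity toward R.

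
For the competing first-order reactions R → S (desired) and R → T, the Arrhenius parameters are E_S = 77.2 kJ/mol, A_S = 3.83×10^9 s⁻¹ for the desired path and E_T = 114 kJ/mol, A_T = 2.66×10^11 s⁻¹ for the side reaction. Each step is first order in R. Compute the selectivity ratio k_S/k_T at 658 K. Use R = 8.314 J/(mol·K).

12.0

Since both paths have the same order in R, the concentration cancels and S_{S/T} = k_S/k_T = (A_S/A_T)·exp[(E_T−E_S)/(RT)].
(E_T−E_S)/(RT) = (114−77.2)×10³/(8.314×658) = 36800/5471 = 6.727.
k_S/k_T = (3.83×10^9/2.66×10^11)·exp(6.727) = 0.01440 × 834.5 = 12.0.
Since E_S < E_T, lowering the temperature improves selectivity toward S.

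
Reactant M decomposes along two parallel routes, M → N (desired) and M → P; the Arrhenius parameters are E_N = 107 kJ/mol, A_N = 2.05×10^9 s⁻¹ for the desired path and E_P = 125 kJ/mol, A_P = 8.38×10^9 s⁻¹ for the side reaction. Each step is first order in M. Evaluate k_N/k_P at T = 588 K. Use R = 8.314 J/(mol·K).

9.72

Since both paths have the same order in M, the concentration cancels and S_{N/P} = k_N/k_P = (A_N/A_P)·exp[(E_P−E_N)/(RT)].
(E_P−E_N)/(RT) = (125−107)×10³/(8.314×588) = 18000/4889 = 3.682.
k_N/k_P = (2.05×10^9/8.38×10^9)·exp(3.682) = 0.2446 × 39.73 = 9.72.
Since E_N < E_P, lowering the temperature improves selectivity toward N.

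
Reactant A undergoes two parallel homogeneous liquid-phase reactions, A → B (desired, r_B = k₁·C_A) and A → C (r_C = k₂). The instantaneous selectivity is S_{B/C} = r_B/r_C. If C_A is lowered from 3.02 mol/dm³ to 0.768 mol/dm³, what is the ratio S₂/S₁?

S_{B/C} = (k₁/k₂)·C_A, so S₂/S₁ = (C_{A,2}/C_{A,1}).
= 0.768/3.02 = 0.254.

0.254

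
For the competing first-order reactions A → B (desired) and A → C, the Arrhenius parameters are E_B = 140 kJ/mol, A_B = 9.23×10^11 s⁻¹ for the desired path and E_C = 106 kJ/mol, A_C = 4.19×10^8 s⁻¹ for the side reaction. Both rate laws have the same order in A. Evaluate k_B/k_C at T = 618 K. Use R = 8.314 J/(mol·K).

k_B/k_C = (A_B/A_C)·exp[−(E_B−E_C)/(RT)] = (A_B/A_C)·exp[(E_C−E_B)/(RT)].
(E_C−E_B)/(RT) = (106−140)×10³/(8.314×618) = -34000/5138 = -6.617.
k_B/k_C = (9.23×10^11/4.19×10^8)·exp(-6.617) = 2203 × 0.001337 = 2.95.

2.95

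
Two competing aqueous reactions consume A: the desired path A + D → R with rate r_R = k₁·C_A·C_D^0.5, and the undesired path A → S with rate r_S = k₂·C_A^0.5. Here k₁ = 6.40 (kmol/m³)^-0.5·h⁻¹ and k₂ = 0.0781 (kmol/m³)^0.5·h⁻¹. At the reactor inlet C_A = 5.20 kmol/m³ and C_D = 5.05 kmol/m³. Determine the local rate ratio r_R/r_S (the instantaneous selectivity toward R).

420

S_{R/S} = r_R/r_S = (k₁·C_A·C_D^0.5)/(k₂·C_A^0.5) = (k₁/k₂)·C_A^0.5·C_D^0.5.
= (6.40×5.200×5.050^0.5) / (0.0781×5.200^0.5) = 74.79/0.1781 = 420.
Since the desired path is higher order in A, keeping C_A high (PFR or concentrated feed) favours R.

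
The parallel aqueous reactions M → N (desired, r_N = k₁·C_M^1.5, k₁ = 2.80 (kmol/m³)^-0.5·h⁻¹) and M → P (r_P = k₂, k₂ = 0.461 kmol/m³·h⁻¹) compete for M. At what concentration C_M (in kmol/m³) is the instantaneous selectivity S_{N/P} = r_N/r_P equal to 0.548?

S_{N/P} = (k₁/k₂)·C_M^1.5 ⇒ C_M = (S·k₂/k₁)^(1/1.5).
= (0.548×0.461/2.80)^(0.6667) = (0.09022)^(0.6667) = 0.201 kmol/m³.

0.201 kmol/m³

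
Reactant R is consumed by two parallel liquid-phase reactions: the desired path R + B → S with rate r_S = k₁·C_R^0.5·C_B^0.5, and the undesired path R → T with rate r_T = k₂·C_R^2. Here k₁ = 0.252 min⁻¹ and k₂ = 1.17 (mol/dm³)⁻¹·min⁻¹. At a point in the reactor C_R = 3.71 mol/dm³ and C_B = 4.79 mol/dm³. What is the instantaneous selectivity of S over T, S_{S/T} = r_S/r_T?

S_{S/T} = r_S/r_T = (k₁·C_R^0.5·C_B^0.5)/(k₂·C_R^2) = (k₁/k₂)·C_R^-1.5·C_B^0.5.
= (0.252×3.710^0.5×4.790^0.5) / (1.17×3.710^2) = 1.062/16.10 = 0.0660.
The undesired path is higher order in R, so low C_R (CSTR or dilute feed) favours S.

0.0660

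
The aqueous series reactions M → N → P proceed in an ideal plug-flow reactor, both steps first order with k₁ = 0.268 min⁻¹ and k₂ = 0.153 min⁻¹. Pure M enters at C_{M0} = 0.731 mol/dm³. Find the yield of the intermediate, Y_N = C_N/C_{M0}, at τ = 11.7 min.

0.288

For first-order series with pure M initially, C_N(τ) = k₁C_{M0}/(k₂−k₁)·(e^(−k₁τ) − e^(−k₂τ)).
e^(−k₁τ) = e^(−0.268×11.7) = e^(−3.136) = 0.04347; e^(−k₂τ) = e^(−1.790) = 0.1669.
C_N = 0.268×0.731/(0.153−0.268) × (0.04347−0.1669) = (-1.704)×(-0.1235) = 0.2103 mol/dm³.
Y_N = C_N/C_{M0} = 0.2103/0.731 = 0.288.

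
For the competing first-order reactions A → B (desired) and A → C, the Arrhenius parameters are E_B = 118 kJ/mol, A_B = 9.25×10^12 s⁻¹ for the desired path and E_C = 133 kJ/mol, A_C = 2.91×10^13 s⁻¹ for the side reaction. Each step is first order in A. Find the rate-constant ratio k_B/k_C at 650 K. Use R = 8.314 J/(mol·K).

5.10

k_B/k_C = (A_B/A_C)·exp[−(E_B−E_C)/(RT)] = (A_B/A_C)·exp[(E_C−E_B)/(RT)].
(E_C−E_B)/(RT) = (133−118)×10³/(8.314×650) = 15000/5404 = 2.776.
k_B/k_C = (9.25×10^12/2.91×10^13)·exp(2.776) = 0.3179 × 16.05 = 5.10.
Since E_B < E_C, lowering the temperature improves selectivity toward B.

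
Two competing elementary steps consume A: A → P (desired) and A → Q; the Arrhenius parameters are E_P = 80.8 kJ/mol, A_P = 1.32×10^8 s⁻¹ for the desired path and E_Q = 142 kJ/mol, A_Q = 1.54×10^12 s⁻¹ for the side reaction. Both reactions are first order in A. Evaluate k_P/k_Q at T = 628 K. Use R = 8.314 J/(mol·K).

10.6

With equal orders, S_{P/Q} = k_P/k_Q = (A_P/A_Q)·exp[(E_Q−E_P)/(RT)].
(E_Q−E_P)/(RT) = (142−80.8)×10³/(8.314×628) = 61200/5221 = 11.72.
k_P/k_Q = (1.32×10^8/1.54×10^12)·exp(11.72) = 8.571×10^-5 × 1.232×10^5 = 10.6.
Since E_P < E_Q, lowering the temperature improves selectivity toward P.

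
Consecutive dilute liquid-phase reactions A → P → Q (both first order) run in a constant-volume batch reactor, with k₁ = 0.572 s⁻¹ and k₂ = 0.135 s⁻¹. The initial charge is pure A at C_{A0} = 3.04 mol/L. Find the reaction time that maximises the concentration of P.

For first-order series the maximum of C_P occurs at t_opt = ln(k₂/k₁)/(k₂−k₁).
= ln(0.135/0.572)/(0.135−0.572) = ln(0.2360)/-0.4370 = -1.444/-0.4370 = 3.30 s.

3.30 s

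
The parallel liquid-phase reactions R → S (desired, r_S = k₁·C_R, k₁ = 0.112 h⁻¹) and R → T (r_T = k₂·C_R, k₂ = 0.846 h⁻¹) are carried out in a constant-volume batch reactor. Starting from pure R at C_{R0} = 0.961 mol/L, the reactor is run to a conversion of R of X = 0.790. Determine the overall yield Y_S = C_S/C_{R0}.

0.0924

C_R = C_{R0}(1−X) = 0.2018 mol/L.
Both paths are first order in R, so the instantaneous fraction to S is constant: dC_S/d(−C_R) = k₁/(k₁+k₂) = 0.1169.
C_S = 0.1169·(C_{R0}−C_R) = 0.1169×0.7592 = 0.0888 mol/L.
Y_S = C_S/C_{R0} = 0.08876/0.961 = 0.0924.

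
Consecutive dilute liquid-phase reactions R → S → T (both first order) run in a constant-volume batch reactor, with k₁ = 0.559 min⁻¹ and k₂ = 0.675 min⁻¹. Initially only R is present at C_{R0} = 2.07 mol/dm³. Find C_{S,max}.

For a first-order series the maximum intermediate yield is C_{S,max}/C_{R0} = (k₁/k₂)^[k₂/(k₂−k₁)].
= (0.559/0.675)^(0.675/(0.675−0.559)) = (0.8281)^(5.819) = 0.3338.
C_{S,max} = 0.3338×2.07 = 0.691 mol/dm³.

0.691 mol/dm³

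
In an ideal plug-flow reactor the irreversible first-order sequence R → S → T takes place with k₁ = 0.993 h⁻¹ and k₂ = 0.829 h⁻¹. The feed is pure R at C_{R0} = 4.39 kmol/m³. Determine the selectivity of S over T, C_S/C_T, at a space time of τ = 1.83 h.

The intermediate concentration in a first-order A→B→C sequence is C_S = k₁C_{R0}(e^(−k₁τ) − e^(−k₂τ))/(k₂−k₁).
e^(−k₁τ) = e^(−0.993×1.83) = e^(−1.817) = 0.1625; e^(−k₂τ) = e^(−1.517) = 0.2194.
C_S = 0.993×4.39/(0.829−0.993) × (0.1625−0.2194) = (-26.58)×(-0.05687) = 1.512 kmol/m³.
C_R = C_{R0}e^(−k₁τ) = 0.7133 kmol/m³, so C_T = C_{R0}−C_R−C_S = 2.165 kmol/m³; C_S/C_T = 0.698.

0.698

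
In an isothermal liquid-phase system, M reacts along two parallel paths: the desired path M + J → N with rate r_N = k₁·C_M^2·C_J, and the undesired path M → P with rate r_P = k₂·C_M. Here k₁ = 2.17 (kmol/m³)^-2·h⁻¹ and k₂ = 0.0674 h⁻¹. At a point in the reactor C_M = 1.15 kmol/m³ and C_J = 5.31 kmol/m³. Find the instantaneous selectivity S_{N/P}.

S_{N/P} = r_N/r_P = (k₁·C_M^2·C_J)/(k₂·C_M) = (k₁/k₂)·C_M·C_J.
= (2.17×1.150^2×5.310) / (0.0674×1.150) = 15.24/0.07751 = 197.
Since the desired path is higher order in M, keeping C_M high (PFR or concentrated feed) favours N.

197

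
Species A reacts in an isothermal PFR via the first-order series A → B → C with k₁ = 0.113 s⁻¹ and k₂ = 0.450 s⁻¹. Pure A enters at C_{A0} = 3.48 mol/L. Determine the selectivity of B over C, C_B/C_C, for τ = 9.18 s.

0.213

The intermediate concentration in a first-order A→B→C sequence is C_B = k₁C_{A0}(e^(−k₁τ) − e^(−k₂τ))/(k₂−k₁).
e^(−k₁τ) = e^(−0.113×9.18) = e^(−1.037) = 0.3544; e^(−k₂τ) = e^(−4.131) = 0.01607.
C_B = 0.113×3.48/(0.450−0.113) × (0.3544−0.01607) = 1.167×0.3383 = 0.3948 mol/L.
C_A = C_{A0}e^(−k₁τ) = 1.233 mol/L, so C_C = C_{A0}−C_A−C_B = 1.852 mol/L; C_B/C_C = 0.213.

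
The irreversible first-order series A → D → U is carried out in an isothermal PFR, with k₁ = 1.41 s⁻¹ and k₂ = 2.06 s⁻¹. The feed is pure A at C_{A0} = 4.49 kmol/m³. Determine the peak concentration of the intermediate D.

For a first-order series the maximum intermediate yield is C_{D,max}/C_{A0} = (k₁/k₂)^[k₂/(k₂−k₁)].
= (1.41/2.06)^(2.06/(2.06−1.41)) = (0.6845)^(3.169) = 0.3007.
C_{D,max} = 0.3007×4.49 = 1.35 kmol/m³.

1.35 kmol/m³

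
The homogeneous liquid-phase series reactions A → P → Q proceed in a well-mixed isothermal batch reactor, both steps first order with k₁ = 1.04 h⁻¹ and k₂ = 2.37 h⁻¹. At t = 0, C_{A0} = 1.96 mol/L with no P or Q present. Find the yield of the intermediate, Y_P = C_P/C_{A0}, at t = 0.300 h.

0.188

For first-order series with pure A initially, C_P(t) = k₁C_{A0}/(k₂−k₁)·(e^(−k₁t) − e^(−k₂t)).
e^(−k₁t) = e^(−1.04×0.300) = e^(−0.3120) = 0.7320; e^(−k₂t) = e^(−0.7110) = 0.4912.
C_P = 1.04×1.96/(2.37−1.04) × (0.7320−0.4912) = 1.533×0.2408 = 0.3691 mol/L.
Y_P = C_P/C_{A0} = 0.3691/1.96 = 0.188.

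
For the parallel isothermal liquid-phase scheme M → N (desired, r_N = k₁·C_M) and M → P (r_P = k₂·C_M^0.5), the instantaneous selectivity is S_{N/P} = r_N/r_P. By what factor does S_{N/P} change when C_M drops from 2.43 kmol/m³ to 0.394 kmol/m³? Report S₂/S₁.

S_{N/P} = (k₁/k₂)·C_M^0.5, so S₂/S₁ = (C_{M,2}/C_{M,1})^0.5.
= (0.394/2.43)^0.5 = (0.1621)^0.5 = 0.403.

0.403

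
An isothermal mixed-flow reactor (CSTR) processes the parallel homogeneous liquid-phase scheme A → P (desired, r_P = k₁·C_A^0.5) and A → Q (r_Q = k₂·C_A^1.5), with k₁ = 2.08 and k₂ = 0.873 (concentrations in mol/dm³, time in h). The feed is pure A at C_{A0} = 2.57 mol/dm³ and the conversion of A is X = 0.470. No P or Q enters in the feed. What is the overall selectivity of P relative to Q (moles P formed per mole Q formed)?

Exit C_A = C_{A0}(1−X) = 2.57×0.530 = 1.362 mol/dm³.
A CSTR operates uniformly at the exit composition, giving r_P = 2.428 and r_Q = 1.388 (each k·C_A^n at C_A = 1.362).
Overall selectivity = C_P/C_Q = r_Pτ/(r_Qτ) = r_P/r_Q = 1.75.

1.75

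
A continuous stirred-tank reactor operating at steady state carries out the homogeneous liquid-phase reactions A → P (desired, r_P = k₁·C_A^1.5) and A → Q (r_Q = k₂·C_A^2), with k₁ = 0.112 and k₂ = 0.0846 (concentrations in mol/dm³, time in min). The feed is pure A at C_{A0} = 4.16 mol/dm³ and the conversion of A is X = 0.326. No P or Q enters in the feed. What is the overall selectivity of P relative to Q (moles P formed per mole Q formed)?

Exit C_A = C_{A0}(1−X) = 4.16×0.674 = 2.804 mol/dm³.
A CSTR operates uniformly at the exit composition, giving r_P = 0.5258 and r_Q = 0.6651 (each k·C_A^n at C_A = 2.804).
Overall selectivity = C_P/C_Q = r_Pτ/(r_Qτ) = r_P/r_Q = 0.791.

0.791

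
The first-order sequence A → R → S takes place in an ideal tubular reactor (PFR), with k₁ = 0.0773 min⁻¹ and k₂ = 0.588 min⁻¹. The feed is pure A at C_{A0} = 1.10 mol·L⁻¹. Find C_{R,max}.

0.106 mol·L⁻¹

Evaluating C_R at τ_opt = ln(k₂/k₁)/(k₂−k₁) gives C_{R,max}/C_{A0} = (k₁/k₂)^[k₂/(k₂−k₁)].
= (0.0773/0.588)^(0.588/(0.588−0.0773)) = (0.1315)^(1.151) = 0.09670.
C_{R,max} = 0.09670×1.10 = 0.106 mol·L⁻¹.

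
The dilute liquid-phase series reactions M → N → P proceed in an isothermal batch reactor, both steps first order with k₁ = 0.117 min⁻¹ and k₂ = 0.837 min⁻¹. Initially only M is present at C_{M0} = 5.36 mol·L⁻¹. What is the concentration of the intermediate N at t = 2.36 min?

0.540 mol·L⁻¹

Solving the coupled first-order balances gives C_N(t) = [k₁/(k₂−k₁)]·C_{M0}·(e^(−k₁t) − e^(−k₂t)).
e^(−k₁t) = e^(−0.117×2.36) = e^(−0.2761) = 0.7587; e^(−k₂t) = e^(−1.975) = 0.1387.
C_N = 0.117×5.36/(0.837−0.117) × (0.7587−0.1387) = 0.8710×0.6200 = 0.5400 mol·L⁻¹.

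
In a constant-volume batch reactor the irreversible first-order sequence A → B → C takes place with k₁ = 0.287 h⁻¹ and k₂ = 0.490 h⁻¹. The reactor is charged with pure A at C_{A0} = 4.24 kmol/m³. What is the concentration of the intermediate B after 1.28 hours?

Solving the coupled first-order balances gives C_B(t) = [k₁/(k₂−k₁)]·C_{A0}·(e^(−k₁t) − e^(−k₂t)).
e^(−k₁t) = e^(−0.287×1.28) = e^(−0.3674) = 0.6926; e^(−k₂t) = e^(−0.6272) = 0.5341.
C_B = 0.287×4.24/(0.490−0.287) × (0.6926−0.5341) = 5.994×0.1585 = 0.9500 kmol/m³.

0.950 kmol/m³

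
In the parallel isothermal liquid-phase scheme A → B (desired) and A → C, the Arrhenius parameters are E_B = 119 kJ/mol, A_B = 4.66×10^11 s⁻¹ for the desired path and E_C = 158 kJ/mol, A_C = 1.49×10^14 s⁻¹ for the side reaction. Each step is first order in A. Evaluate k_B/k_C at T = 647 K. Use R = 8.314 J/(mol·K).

Since both paths have the same order in A, the concentration cancels and S_{B/C} = k_B/k_C = (A_B/A_C)·exp[(E_C−E_B)/(RT)].
(E_C−E_B)/(RT) = (158−119)×10³/(8.314×647) = 39000/5379 = 7.250.
k_B/k_C = (4.66×10^11/1.49×10^14)·exp(7.250) = 0.003128 × 1408 = 4.40.
Since E_B < E_C, lowering the temperature improves selectivity toward B.

4.40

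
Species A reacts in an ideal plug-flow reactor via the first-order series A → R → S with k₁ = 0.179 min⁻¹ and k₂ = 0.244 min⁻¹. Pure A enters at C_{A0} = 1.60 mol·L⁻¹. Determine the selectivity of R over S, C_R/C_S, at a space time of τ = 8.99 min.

0.438

The intermediate concentration in a first-order A→B→C sequence is C_R = k₁C_{A0}(e^(−k₁τ) − e^(−k₂τ))/(k₂−k₁).
e^(−k₁τ) = e^(−0.179×8.99) = e^(−1.609) = 0.2000; e^(−k₂τ) = e^(−2.194) = 0.1115.
C_R = 0.179×1.60/(0.244−0.179) × (0.2000−0.1115) = 4.406×0.08853 = 0.3901 mol·L⁻¹.
C_A = C_{A0}e^(−k₁τ) = 0.3201 mol·L⁻¹, so C_S = C_{A0}−C_A−C_R = 0.8899 mol·L⁻¹; C_R/C_S = 0.438.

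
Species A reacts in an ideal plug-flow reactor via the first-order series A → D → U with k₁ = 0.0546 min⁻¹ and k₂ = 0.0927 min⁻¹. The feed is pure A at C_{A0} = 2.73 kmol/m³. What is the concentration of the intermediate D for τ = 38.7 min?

For first-order series with pure A initially, C_D(τ) = k₁C_{A0}/(k₂−k₁)·(e^(−k₁τ) − e^(−k₂τ)).
e^(−k₁τ) = e^(−0.0546×38.7) = e^(−2.113) = 0.1209; e^(−k₂τ) = e^(−3.587) = 0.02767.
C_D = 0.0546×2.73/(0.0927−0.0546) × (0.1209−0.02767) = 3.912×0.09320 = 0.3646 kmol/m³.

0.365 kmol/m³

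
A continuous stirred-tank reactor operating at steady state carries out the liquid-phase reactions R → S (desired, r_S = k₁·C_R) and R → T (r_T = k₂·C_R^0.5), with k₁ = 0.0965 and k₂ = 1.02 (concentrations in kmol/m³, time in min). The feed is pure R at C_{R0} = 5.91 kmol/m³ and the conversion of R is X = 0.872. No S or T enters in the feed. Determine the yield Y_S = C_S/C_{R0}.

0.0663

Exit C_R = C_{R0}(1−X) = 5.91×0.128 = 0.7565 kmol/m³.
Rates in a CSTR are evaluated at the outlet concentration: r_S = 0.0965×0.7565 = 0.07300, r_T = 1.02×0.7565^0.5 = 0.8872.
Fraction of consumed R going to S: r_S/(r_S+r_T) = 0.07603.
C_S = 0.07603·C_{R0}·X = 0.07603×5.91×0.872 = 0.392 kmol/m³; Y_S = C_S/C_{R0} = 0.0663.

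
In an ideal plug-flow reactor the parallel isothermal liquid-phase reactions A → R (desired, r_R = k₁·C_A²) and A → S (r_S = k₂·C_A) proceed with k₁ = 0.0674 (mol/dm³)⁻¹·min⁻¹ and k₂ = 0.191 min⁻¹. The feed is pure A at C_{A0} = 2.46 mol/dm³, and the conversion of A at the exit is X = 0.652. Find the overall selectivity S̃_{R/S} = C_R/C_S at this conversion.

0.568

C_A = C_{A0}(1−X) = 0.8561 mol/dm³.
Along a PFR/batch, dC_S/dC_A = −r_S/(r_R+r_S) = −k₂/(k₂+k₁·C_A).
Integrating from C_{A0} to C_A: C_S = (0.191/0.0674)·ln[(0.191+0.0674·2.46)/(0.191+0.0674·0.856)] = 2.834·ln(0.3568/0.2487) = 1.023 mol/dm³.
Then C_R = (C_{A0}−C_A) − C_S = 1.604 − 1.023 = 0.5811 mol/dm³.
S̃_{R/S} = C_R/C_S = 0.5811/1.023 = 0.568.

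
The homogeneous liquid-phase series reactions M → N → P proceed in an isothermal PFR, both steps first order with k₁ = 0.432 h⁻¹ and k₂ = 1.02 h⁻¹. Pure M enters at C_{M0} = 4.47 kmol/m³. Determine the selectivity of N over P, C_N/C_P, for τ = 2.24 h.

0.492

Solving the coupled first-order balances gives C_N(τ) = [k₁/(k₂−k₁)]·C_{M0}·(e^(−k₁τ) − e^(−k₂τ)).
e^(−k₁τ) = e^(−0.432×2.24) = e^(−0.9677) = 0.3800; e^(−k₂τ) = e^(−2.285) = 0.1018.
C_N = 0.432×4.47/(1.02−0.432) × (0.3800−0.1018) = 3.284×0.2782 = 0.9135 kmol/m³.
C_M = C_{M0}e^(−k₁τ) = 1.698 kmol/m³, so C_P = C_{M0}−C_M−C_N = 1.858 kmol/m³; C_N/C_P = 0.492.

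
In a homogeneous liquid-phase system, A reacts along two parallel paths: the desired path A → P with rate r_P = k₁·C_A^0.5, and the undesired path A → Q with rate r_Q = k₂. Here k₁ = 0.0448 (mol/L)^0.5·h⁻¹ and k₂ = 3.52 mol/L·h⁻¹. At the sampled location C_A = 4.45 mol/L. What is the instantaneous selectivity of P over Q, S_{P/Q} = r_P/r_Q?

0.0268

S_{P/Q} = r_P/r_Q = (k₁·C_A^0.5)/(k₂) = (k₁/k₂)·C_A^0.5.
= (0.0448×4.450^0.5) / (3.52) = 0.09451/3.520 = 0.0268.
Since the desired path is higher order in A, keeping C_A high (PFR or concentrated feed) favours P.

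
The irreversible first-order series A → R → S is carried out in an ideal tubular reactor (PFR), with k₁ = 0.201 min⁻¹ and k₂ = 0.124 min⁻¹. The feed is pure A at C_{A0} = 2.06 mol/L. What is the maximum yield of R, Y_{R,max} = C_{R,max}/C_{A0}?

For a first-order series the maximum intermediate yield is C_{R,max}/C_{A0} = (k₁/k₂)^[k₂/(k₂−k₁)].
= (0.201/0.124)^(0.124/(0.124−0.201)) = (1.621)^(-1.610) = 0.4594.

0.459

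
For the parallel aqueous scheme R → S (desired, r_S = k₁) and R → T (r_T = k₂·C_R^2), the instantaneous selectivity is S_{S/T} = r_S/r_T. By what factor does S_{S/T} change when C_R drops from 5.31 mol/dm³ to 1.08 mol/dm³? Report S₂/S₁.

S_{S/T} = (k₁/k₂)·C_R^-2, so S₂/S₁ = (C_{R,2}/C_{R,1})^-2.
= (1.08/5.31)^(-2) = (0.2034)^(-2) = 24.2.

24.2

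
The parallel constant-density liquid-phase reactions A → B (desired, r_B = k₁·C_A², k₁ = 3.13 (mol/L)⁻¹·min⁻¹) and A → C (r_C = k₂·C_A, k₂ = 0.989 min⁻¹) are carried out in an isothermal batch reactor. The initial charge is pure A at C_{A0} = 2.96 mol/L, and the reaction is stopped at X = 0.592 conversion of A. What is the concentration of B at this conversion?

1.51 mol/L

C_A = C_{A0}(1−X) = 1.208 mol/L.
Along a PFR/batch, dC_C/dC_A = −r_C/(r_B+r_C) = −k₂/(k₂+k₁·C_A).
Integrating from C_{A0} to C_A: C_C = (0.989/3.13)·ln[(0.989+3.13·2.96)/(0.989+3.13·1.21)] = 0.3160·ln(10.25/4.769) = 0.2419 mol/L.
Then C_B = (C_{A0}−C_A) − C_C = 1.752 − 0.2419 = 1.510 mol/L.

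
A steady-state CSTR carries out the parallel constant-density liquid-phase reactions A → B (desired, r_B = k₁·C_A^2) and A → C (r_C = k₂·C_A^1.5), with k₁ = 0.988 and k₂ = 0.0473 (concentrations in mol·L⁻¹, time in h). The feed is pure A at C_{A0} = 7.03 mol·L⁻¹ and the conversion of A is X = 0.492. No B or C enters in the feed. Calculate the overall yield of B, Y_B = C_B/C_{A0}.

Exit C_A = C_{A0}(1−X) = 7.03×0.508 = 3.571 mol·L⁻¹.
In a CSTR the entire volume is at exit conditions, so r_B = 0.988×3.571^2 = 12.60 and r_C = 0.0473×3.571^1.5 = 0.3192.
Fraction of consumed A going to B: r_B/(r_B+r_C) = 0.9753.
C_B = 0.9753·C_{A0}·X = 0.9753×7.03×0.492 = 3.37 mol·L⁻¹; Y_B = C_B/C_{A0} = 0.480.

0.480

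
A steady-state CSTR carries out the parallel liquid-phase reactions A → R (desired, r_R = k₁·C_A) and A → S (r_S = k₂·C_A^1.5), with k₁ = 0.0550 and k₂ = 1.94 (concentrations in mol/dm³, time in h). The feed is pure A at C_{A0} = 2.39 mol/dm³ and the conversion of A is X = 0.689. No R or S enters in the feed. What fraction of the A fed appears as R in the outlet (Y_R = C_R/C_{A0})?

0.0219

Exit C_A = C_{A0}(1−X) = 2.39×0.311 = 0.7433 mol/dm³.
Rates in a CSTR are evaluated at the outlet concentration: r_R = 0.0550×0.7433 = 0.04088, r_S = 1.94×0.7433^1.5 = 1.243.
Fraction of consumed A going to R: r_R/(r_R+r_S) = 0.03184.
C_R = 0.03184·C_{A0}·X = 0.03184×2.39×0.689 = 0.0524 mol/dm³; Y_R = C_R/C_{A0} = 0.0219.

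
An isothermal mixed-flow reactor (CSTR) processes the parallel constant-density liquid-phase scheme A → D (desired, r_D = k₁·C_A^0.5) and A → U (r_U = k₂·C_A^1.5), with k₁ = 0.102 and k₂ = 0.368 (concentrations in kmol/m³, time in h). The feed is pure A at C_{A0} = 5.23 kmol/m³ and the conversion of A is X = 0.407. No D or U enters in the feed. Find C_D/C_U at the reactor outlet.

Exit C_A = C_{A0}(1−X) = 5.23×0.593 = 3.101 kmol/m³.
In a CSTR the entire volume is at exit conditions, so r_D = 0.102×3.101^0.5 = 0.1796 and r_U = 0.368×3.101^1.5 = 2.010.
Overall selectivity = C_D/C_U = r_Dτ/(r_Uτ) = r_D/r_U = 0.0894.

0.0894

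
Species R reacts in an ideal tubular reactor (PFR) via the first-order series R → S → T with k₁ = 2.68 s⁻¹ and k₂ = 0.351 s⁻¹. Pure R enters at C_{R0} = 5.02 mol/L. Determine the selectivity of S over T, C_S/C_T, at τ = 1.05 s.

For first-order series with pure R initially, C_S(τ) = k₁C_{R0}/(k₂−k₁)·(e^(−k₁τ) − e^(−k₂τ)).
e^(−k₁τ) = e^(−2.68×1.05) = e^(−2.814) = 0.05996; e^(−k₂τ) = e^(−0.3685) = 0.6917.
C_S = 2.68×5.02/(0.351−2.68) × (0.05996−0.6917) = (-5.777)×(-0.6318) = 3.649 mol/L.
C_R = C_{R0}e^(−k₁τ) = 0.3010 mol/L, so C_T = C_{R0}−C_R−C_S = 1.070 mol/L; C_S/C_T = 3.41.

3.41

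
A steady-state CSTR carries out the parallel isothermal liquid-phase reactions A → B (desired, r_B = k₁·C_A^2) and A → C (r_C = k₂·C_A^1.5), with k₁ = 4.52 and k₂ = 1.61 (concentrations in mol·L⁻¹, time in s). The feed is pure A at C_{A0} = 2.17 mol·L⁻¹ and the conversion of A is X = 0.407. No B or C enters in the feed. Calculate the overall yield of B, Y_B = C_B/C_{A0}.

Exit C_A = C_{A0}(1−X) = 2.17×0.593 = 1.287 mol·L⁻¹.
In a CSTR the entire volume is at exit conditions, so r_B = 4.52×1.287^2 = 7.485 and r_C = 1.61×1.287^1.5 = 2.350.
Fraction of consumed A going to B: r_B/(r_B+r_C) = 0.7610.
C_B = 0.7610·C_{A0}·X = 0.7610×2.17×0.407 = 0.672 mol·L⁻¹; Y_B = C_B/C_{A0} = 0.310.

0.310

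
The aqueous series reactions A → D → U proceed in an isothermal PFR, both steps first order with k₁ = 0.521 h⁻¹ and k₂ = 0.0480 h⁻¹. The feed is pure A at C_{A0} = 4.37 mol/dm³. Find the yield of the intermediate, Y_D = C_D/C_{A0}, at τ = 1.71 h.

0.563

For first-order series with pure A initially, C_D(τ) = k₁C_{A0}/(k₂−k₁)·(e^(−k₁τ) − e^(−k₂τ)).
e^(−k₁τ) = e^(−0.521×1.71) = e^(−0.8909) = 0.4103; e^(−k₂τ) = e^(−0.08208) = 0.9212.
C_D = 0.521×4.37/(0.0480−0.521) × (0.4103−0.9212) = (-4.813)×(-0.5109) = 2.459 mol/dm³.
Y_D = C_D/C_{A0} = 2.459/4.37 = 0.563.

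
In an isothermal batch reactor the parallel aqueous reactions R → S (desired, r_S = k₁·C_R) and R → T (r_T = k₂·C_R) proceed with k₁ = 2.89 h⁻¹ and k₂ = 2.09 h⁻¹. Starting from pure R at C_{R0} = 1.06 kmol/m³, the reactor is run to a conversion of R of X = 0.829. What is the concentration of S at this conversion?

C_R = C_{R0}(1−X) = 0.1813 kmol/m³.
Both paths are first order in R, so the instantaneous fraction to S is constant: dC_S/d(−C_R) = k₁/(k₁+k₂) = 0.5803.
C_S = 0.5803·(C_{R0}−C_R) = 0.5803×0.8787 = 0.510 kmol/m³.

0.510 kmol/m³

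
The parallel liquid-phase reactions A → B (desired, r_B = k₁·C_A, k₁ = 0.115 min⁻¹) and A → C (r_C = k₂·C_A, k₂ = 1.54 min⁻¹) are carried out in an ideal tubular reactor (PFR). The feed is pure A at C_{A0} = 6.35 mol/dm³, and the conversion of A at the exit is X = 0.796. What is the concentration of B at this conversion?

0.351 mol/dm³

C_A = C_{A0}(1−X) = 1.295 mol/dm³.
Both paths are first order in A, so the instantaneous fraction to B is constant: dC_B/d(−C_A) = k₁/(k₁+k₂) = 0.06949.
C_B = 0.06949·(C_{A0}−C_A) = 0.06949×5.055 = 0.351 mol/dm³.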